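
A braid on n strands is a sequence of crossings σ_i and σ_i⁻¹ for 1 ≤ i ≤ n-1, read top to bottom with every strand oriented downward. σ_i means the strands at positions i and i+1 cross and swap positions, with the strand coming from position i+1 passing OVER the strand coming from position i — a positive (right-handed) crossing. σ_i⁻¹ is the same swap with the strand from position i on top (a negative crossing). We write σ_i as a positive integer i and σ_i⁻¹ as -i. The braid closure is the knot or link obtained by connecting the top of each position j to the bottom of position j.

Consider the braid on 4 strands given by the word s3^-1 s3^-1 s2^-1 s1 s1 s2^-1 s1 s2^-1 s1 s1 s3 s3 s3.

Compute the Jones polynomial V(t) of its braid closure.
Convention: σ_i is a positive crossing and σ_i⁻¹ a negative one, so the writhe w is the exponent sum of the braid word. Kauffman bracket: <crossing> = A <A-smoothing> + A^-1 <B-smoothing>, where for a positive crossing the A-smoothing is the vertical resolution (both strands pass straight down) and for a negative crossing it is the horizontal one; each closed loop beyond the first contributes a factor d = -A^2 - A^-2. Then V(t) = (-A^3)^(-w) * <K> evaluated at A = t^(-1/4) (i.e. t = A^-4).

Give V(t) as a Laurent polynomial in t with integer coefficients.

The presented braid s3^-1 s3^-1 s2^-1 s1 s1 s2^-1 s1 s2^-1 s1 s1 s3 s3 s3 on 4 strands reduces by inverse Markov moves (closure unchanged at each step):
  Deconjugate: the word is γ·β·γ⁻¹ with γ = s3^-1 s3^-1 (prefix) and γ⁻¹ = s3 s3 (suffix); strip both.
  Destabilize: the word has the form β·s3 where s3 occurs only as the final letter (β ∈ B_3); drop it and the last strand → 3 strands.
Reduced to β = s2^-1 s1 s1 s2^-1 s1 s2^-1 s1 s1 on 3 strands, 8 crossings.
Compute on β:
Braid: s2^-1 s1 s1 s2^-1 s1 s2^-1 s1 s1 on 3 strands, 8 crossings.
Writhe w = (#positive) - (#negative) = 5 - 3 = 2.
State-sum expansion of <K>. There are 2^8 = 256 states.
Each crossing splits two ways (0=vertical, 1=horizontal). The state's weight is A^(#A-smoothings - #B-smoothings) * d^(loops - 1).
Tabulate the states by total A-exponent and number of loops L (A-exp: L × count):
  A^8: L=4 ×1
  A^6: L=3 ×8
  A^4: L=2 ×26, L=4 ×2
  A^2: L=1 ×35, L=3 ×21
  A^0: L=2 ×63, L=4 ×7
  A^-2: L=3 ×55, L=5 ×1
  A^-4: L=4 ×28
  A^-6: L=5 ×8
  A^-8: L=6 ×1
Each group contributes A^e * Σ count * d^(L-1):
Powers of d = -A^2 - A^-2: d^2 = A^4 + 2 + A^-4; d^3 = -A^6 - 3*A^2 - 3*A^-2 - A^-6; d^4 = A^8 + 4*A^4 + 6 + 4*A^-4 + A^-8; d^5 = -A^10 - 5*A^6 - 10*A^2 - 10*A^-2 - 5*A^-6 - A^-10.
  A^8 * (d^3) = -A^14 - 3*A^10 - 3*A^6 - A^2
  A^6 * (8*d^2) = 8*A^10 + 16*A^6 + 8*A^2
  A^4 * (26*d + 2*d^3) = -2*A^10 - 32*A^6 - 32*A^2 - 2*A^-2
  A^2 * (35 + 21*d^2) = 21*A^6 + 77*A^2 + 21*A^-2
  A^0 * (63*d + 7*d^3) = -7*A^6 - 84*A^2 - 84*A^-2 - 7*A^-6
  A^-2 * (55*d^2 + d^4) = A^6 + 59*A^2 + 116*A^-2 + 59*A^-6 + A^-10
  A^-4 * (28*d^3) = -28*A^2 - 84*A^-2 - 84*A^-6 - 28*A^-10
  A^-6 * (8*d^4) = 8*A^2 + 32*A^-2 + 48*A^-6 + 32*A^-10 + 8*A^-14
  A^-8 * (d^5) = -A^2 - 5*A^-2 - 10*A^-6 - 10*A^-10 - 5*A^-14 - A^-18
Summing the groups: <K> = -A^14 + 3*A^10 - 4*A^6 + 6*A^2 - 6*A^-2 + 6*A^-6 - 5*A^-10 + 3*A^-14 - A^-18
Normalise by the writhe: (-A^3)^(-w) = (-A^3)^(-2) = A^-6, so f(A) = A^-6 * <K> = -A^8 + 3*A^4 - 4 + 6*A^-4 - 6*A^-8 + 6*A^-12 - 5*A^-16 + 3*A^-20 - A^-24.
Substitute A = t^(-1/4), i.e. A^e → t^(-e/4): V(t) = -t^6 + 3*t^5 - 5*t^4 + 6*t^3 - 6*t^2 + 6*t - 4 + 3*t^-1 - t^-2

Answer: -t^6 + 3*t^5 - 5*t^4 + 6*t^3 - 6*t^2 + 6*t - 4 + 3*t^-1 - t^-2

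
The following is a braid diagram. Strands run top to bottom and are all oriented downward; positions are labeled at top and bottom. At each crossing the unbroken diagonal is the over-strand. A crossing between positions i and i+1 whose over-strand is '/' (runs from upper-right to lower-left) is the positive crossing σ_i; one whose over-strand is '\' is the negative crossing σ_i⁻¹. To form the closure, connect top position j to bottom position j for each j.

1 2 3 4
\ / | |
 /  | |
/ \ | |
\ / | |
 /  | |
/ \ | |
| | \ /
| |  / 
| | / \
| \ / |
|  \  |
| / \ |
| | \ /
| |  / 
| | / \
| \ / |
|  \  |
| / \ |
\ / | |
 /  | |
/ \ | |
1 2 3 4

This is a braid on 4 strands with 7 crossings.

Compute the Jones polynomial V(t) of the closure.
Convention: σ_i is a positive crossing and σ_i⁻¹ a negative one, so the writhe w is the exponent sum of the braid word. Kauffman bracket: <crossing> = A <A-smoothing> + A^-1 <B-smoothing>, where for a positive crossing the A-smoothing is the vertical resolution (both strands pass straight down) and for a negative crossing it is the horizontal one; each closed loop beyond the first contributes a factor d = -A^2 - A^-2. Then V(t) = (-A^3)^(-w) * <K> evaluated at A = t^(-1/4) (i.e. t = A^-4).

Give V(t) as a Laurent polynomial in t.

Reading the diagram top to bottom ('/'-over between positions i,i+1 = s_i, '\'-over = s_i^-1): braid word = s1 s1 s3 s2^-1 s3 s2^-1 s1.
Braid: s1 s1 s3 s2^-1 s3 s2^-1 s1 on 4 strands, 7 crossings.
Writhe w = (#positive) - (#negative) = 5 - 2 = 3.
Enumerate smoothing states for the bracket polynomial. There are 2^7 = 128 states.
Each crossing splits two ways (0=vertical, 1=horizontal). The state's weight is A^(#A-smoothings - #B-smoothings) * d^(loops - 1).
Tabulate the states by total A-exponent and number of loops L (A-exp: L × count):
  A^7: L=4 ×1
  A^5: L=3 ×7
  A^3: L=2 ×17, L=4 ×4
  A^1: L=1 ×15, L=3 ×19, L=5 ×1
  A^-1: L=2 ×27, L=4 ×8
  A^-3: L=3 ×20, L=5 ×1
  A^-5: L=4 ×7
  A^-7: L=5 ×1
Each group contributes A^e * Σ count * d^(L-1):
Powers of d = -A^2 - A^-2: d^2 = A^4 + 2 + A^-4; d^3 = -A^6 - 3*A^2 - 3*A^-2 - A^-6; d^4 = A^8 + 4*A^4 + 6 + 4*A^-4 + A^-8.
  A^7 * (d^3) = -A^13 - 3*A^9 - 3*A^5 - A
  A^5 * (7*d^2) = 7*A^9 + 14*A^5 + 7*A
  A^3 * (17*d + 4*d^3) = -4*A^9 - 29*A^5 - 29*A - 4*A^-3
  A^1 * (15 + 19*d^2 + d^4) = A^9 + 23*A^5 + 59*A + 23*A^-3 + A^-7
  A^-1 * (27*d + 8*d^3) = -8*A^5 - 51*A - 51*A^-3 - 8*A^-7
  A^-3 * (20*d^2 + d^4) = A^5 + 24*A + 46*A^-3 + 24*A^-7 + A^-11
  A^-5 * (7*d^3) = -7*A - 21*A^-3 - 21*A^-7 - 7*A^-11
  A^-7 * (d^4) = A + 4*A^-3 + 6*A^-7 + 4*A^-11 + A^-15
Summing the groups: <K> = -A^13 + A^9 - 2*A^5 + 3*A - 3*A^-3 + 2*A^-7 - 2*A^-11 + A^-15
Normalise by the writhe: (-A^3)^(-w) = (-A^3)^(-3) = -A^-9, so f(A) = -A^-9 * <K> = A^4 - 1 + 2*A^-4 - 3*A^-8 + 3*A^-12 - 2*A^-16 + 2*A^-20 - A^-24.
Substitute A = t^(-1/4), i.e. A^e → t^(-e/4): V(t) = -t^6 + 2*t^5 - 2*t^4 + 3*t^3 - 3*t^2 + 2*t - 1 + t^-1

Answer: -t^6 + 2*t^5 - 2*t^4 + 3*t^3 - 3*t^2 + 2*t - 1 + t^-1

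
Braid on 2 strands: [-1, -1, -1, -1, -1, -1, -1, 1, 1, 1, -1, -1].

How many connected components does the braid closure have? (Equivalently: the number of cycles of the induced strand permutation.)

2

Derivation:
Track the strand permutation on 2 strands, starting from identity.
  step 1: s1^-1 swaps positions 1,2 -> [2 1]
  step 2: s1^-1 swaps positions 1,2 -> [1 2]
  step 3: s1^-1 swaps positions 1,2 -> [2 1]
  step 4: s1^-1 swaps positions 1,2 -> [1 2]
  step 5: s1^-1 swaps positions 1,2 -> [2 1]
  step 6: s1^-1 swaps positions 1,2 -> [1 2]
  step 7: s1^-1 swaps positions 1,2 -> [2 1]
  step 8: s1 swaps positions 1,2 -> [1 2]
  step 9: s1 swaps positions 1,2 -> [2 1]
  step 10: s1 swaps positions 1,2 -> [1 2]
  step 11: s1^-1 swaps positions 1,2 -> [2 1]
  step 12: s1^-1 swaps positions 1,2 -> [1 2]
Final permutation (position -> original strand): [1 2]
Closure components = cycle count of this permutation = 2.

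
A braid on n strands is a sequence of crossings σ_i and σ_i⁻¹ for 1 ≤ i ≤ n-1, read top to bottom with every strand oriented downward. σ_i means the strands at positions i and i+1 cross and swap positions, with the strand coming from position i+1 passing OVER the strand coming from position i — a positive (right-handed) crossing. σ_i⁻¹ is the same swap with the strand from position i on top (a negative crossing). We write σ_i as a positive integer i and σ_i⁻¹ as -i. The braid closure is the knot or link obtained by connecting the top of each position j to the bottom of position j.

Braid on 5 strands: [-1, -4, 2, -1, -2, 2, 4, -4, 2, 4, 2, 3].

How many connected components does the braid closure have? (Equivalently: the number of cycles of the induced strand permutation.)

3

Derivation:
Track the strand permutation on 5 strands, starting from identity.
  step 1: s1^-1 swaps positions 1,2 -> [2 1 3 4 5]
  step 2: s4^-1 swaps positions 4,5 -> [2 1 3 5 4]
  step 3: s2 swaps positions 2,3 -> [2 3 1 5 4]
  step 4: s1^-1 swaps positions 1,2 -> [3 2 1 5 4]
  step 5: s2^-1 swaps positions 2,3 -> [3 1 2 5 4]
  step 6: s2 swaps positions 2,3 -> [3 2 1 5 4]
  step 7: s4 swaps positions 4,5 -> [3 2 1 4 5]
  step 8: s4^-1 swaps positions 4,5 -> [3 2 1 5 4]
  step 9: s2 swaps positions 2,3 -> [3 1 2 5 4]
  step 10: s4 swaps positions 4,5 -> [3 1 2 4 5]
  step 11: s2 swaps positions 2,3 -> [3 2 1 4 5]
  step 12: s3 swaps positions 3,4 -> [3 2 4 1 5]
Final permutation (position -> original strand): [3 2 4 1 5]
Closure components = cycle count of this permutation = 3.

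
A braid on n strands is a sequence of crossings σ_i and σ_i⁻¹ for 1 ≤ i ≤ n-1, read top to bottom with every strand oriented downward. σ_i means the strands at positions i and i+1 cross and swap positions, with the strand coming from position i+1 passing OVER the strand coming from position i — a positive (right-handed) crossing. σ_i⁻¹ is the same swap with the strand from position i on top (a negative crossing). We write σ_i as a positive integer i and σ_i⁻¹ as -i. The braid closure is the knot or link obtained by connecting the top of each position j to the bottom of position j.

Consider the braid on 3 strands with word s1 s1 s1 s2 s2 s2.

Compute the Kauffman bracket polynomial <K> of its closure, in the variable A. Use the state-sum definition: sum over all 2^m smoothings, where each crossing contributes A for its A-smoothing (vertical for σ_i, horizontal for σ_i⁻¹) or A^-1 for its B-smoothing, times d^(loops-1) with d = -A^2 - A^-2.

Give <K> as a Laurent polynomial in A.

A^10 + 2*A^2 - 2*A^-2 + A^-6 - 2*A^-10 + A^-14

Derivation:
Braid: s1 s1 s1 s2 s2 s2 on 3 strands, 6 crossings.
Writhe w = (#positive) - (#negative) = 6 - 0 = 6.
State-sum expansion of <K>. There are 2^6 = 64 states.
Smooth each crossing (0=||, 1=⌣⌢); contribution A^(Σ sign_k(1-2s_k)) * d^(L-1).
Tabulate the states by total A-exponent and number of loops L (A-exp: L × count):
  A^6: L=3 ×1
  A^4: L=2 ×6
  A^2: L=1 ×9, L=3 ×6
  A^0: L=2 ×18, L=4 ×2
  A^-2: L=3 ×15
  A^-4: L=4 ×6
  A^-6: L=5 ×1
Each group contributes A^e * Σ count * d^(L-1):
Powers of d = -A^2 - A^-2: d^2 = A^4 + 2 + A^-4; d^3 = -A^6 - 3*A^2 - 3*A^-2 - A^-6; d^4 = A^8 + 4*A^4 + 6 + 4*A^-4 + A^-8.
  A^6 * (d^2) = A^10 + 2*A^6 + A^2
  A^4 * (6*d) = -6*A^6 - 6*A^2
  A^2 * (9 + 6*d^2) = 6*A^6 + 21*A^2 + 6*A^-2
  A^0 * (18*d + 2*d^3) = -2*A^6 - 24*A^2 - 24*A^-2 - 2*A^-6
  A^-2 * (15*d^2) = 15*A^2 + 30*A^-2 + 15*A^-6
  A^-4 * (6*d^3) = -6*A^2 - 18*A^-2 - 18*A^-6 - 6*A^-10
  A^-6 * (d^4) = A^2 + 4*A^-2 + 6*A^-6 + 4*A^-10 + A^-14
Summing the groups: <K> = A^10 + 2*A^2 - 2*A^-2 + A^-6 - 2*A^-10 + A^-14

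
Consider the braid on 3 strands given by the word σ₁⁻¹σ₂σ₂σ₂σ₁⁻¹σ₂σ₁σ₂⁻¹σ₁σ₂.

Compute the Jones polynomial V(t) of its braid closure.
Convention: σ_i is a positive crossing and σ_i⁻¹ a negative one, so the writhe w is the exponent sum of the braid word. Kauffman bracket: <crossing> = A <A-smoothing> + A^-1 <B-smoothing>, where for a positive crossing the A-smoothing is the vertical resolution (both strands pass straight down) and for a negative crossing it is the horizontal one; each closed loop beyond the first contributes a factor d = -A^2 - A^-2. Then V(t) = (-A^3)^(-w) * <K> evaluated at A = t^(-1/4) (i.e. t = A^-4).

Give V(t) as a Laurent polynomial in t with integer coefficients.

-t^8 + t^7 - 2*t^6 + 3*t^5 - 3*t^4 + 4*t^3 - 2*t^2 + 2*t - 1

Derivation:
Braid: s1^-1 s2 s2 s2 s1^-1 s2 s1 s2^-1 s1 s2 on 3 strands, 10 crossings.
Writhe w = (#positive) - (#negative) = 7 - 3 = 4.
State-sum expansion of <K>. There are 2^10 = 1024 states.
For each crossing: s=0 is the vertical smoothing, s=1 horizontal. Crossing k contributes A^(sign_k * (1 - 2*s_k)); loop factor d = -A^2 - A^-2.
Tabulate the states by total A-exponent and number of loops L (A-exp: L × count):
  A^10: L=2 ×1
  A^8: L=1 ×5, L=3 ×5
  A^6: L=2 ×39, L=4 ×6
  A^4: L=1 ×34, L=3 ×85, L=5 ×1
  A^2: L=2 ×138, L=4 ×72
  A^0: L=1 ×48, L=3 ×167, L=5 ×37
  A^-2: L=2 ×91, L=4 ×109, L=6 ×10
  A^-4: L=3 ×82, L=5 ×37, L=7 ×1
  A^-6: L=4 ×40, L=6 ×5
  A^-8: L=5 ×10
  A^-10: L=6 ×1
Each group contributes A^e * Σ count * d^(L-1):
Powers of d = -A^2 - A^-2: d^2 = A^4 + 2 + A^-4; d^3 = -A^6 - 3*A^2 - 3*A^-2 - A^-6; d^4 = A^8 + 4*A^4 + 6 + 4*A^-4 + A^-8; d^5 = -A^10 - 5*A^6 - 10*A^2 - 10*A^-2 - 5*A^-6 - A^-10; d^6 = A^12 + 6*A^8 + 15*A^4 + 20 + 15*A^-4 + 6*A^-8 + A^-12.
  A^10 * (d) = -A^12 - A^8
  A^8 * (5 + 5*d^2) = 5*A^12 + 15*A^8 + 5*A^4
  A^6 * (39*d + 6*d^3) = -6*A^12 - 57*A^8 - 57*A^4 - 6
  A^4 * (34 + 85*d^2 + d^4) = A^12 + 89*A^8 + 210*A^4 + 89 + A^-4
  A^2 * (138*d + 72*d^3) = -72*A^8 - 354*A^4 - 354 - 72*A^-4
  A^0 * (48 + 167*d^2 + 37*d^4) = 37*A^8 + 315*A^4 + 604 + 315*A^-4 + 37*A^-8
  A^-2 * (91*d + 109*d^3 + 10*d^5) = -10*A^8 - 159*A^4 - 518 - 518*A^-4 - 159*A^-8 - 10*A^-12
  A^-4 * (82*d^2 + 37*d^4 + d^6) = A^8 + 43*A^4 + 245 + 406*A^-4 + 245*A^-8 + 43*A^-12 + A^-16
  A^-6 * (40*d^3 + 5*d^5) = -5*A^4 - 65 - 170*A^-4 - 170*A^-8 - 65*A^-12 - 5*A^-16
  A^-8 * (10*d^4) = 10 + 40*A^-4 + 60*A^-8 + 40*A^-12 + 10*A^-16
  A^-10 * (d^5) = -1 - 5*A^-4 - 10*A^-8 - 10*A^-12 - 5*A^-16 - A^-20
Summing the groups: <K> = -A^12 + 2*A^8 - 2*A^4 + 4 - 3*A^-4 + 3*A^-8 - 2*A^-12 + A^-16 - A^-20
Normalise by the writhe: (-A^3)^(-w) = (-A^3)^(-4) = A^-12, so f(A) = A^-12 * <K> = -1 + 2*A^-4 - 2*A^-8 + 4*A^-12 - 3*A^-16 + 3*A^-20 - 2*A^-24 + A^-28 - A^-32.
Substitute A = t^(-1/4), i.e. A^e → t^(-e/4): V(t) = -t^8 + t^7 - 2*t^6 + 3*t^5 - 3*t^4 + 4*t^3 - 2*t^2 + 2*t - 1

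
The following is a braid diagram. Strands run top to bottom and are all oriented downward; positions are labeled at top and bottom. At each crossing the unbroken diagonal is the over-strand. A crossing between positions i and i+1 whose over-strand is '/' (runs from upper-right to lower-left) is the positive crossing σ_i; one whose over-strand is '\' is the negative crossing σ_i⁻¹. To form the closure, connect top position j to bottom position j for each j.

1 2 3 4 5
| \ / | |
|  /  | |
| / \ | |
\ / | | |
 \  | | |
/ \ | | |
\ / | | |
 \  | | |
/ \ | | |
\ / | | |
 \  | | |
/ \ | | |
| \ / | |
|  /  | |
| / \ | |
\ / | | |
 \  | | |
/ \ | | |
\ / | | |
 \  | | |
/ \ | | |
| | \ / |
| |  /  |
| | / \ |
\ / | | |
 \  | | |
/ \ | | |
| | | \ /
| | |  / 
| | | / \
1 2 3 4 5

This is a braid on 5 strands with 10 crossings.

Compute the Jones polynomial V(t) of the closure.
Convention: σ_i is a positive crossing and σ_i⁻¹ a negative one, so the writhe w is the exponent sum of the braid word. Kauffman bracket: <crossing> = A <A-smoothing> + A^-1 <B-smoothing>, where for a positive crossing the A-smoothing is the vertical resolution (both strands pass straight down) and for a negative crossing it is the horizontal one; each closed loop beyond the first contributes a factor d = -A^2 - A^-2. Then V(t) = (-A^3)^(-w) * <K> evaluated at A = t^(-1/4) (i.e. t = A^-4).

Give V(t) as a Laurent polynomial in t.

1 - t^-1 + 3*t^-2 - 3*t^-3 + 3*t^-4 - 4*t^-5 + 3*t^-6 - 2*t^-7 + t^-8

Derivation:
Reading the diagram top to bottom ('/'-over between positions i,i+1 = s_i, '\'-over = s_i^-1): braid word = s2 s1^-1 s1^-1 s1^-1 s2 s1^-1 s1^-1 s3 s1^-1 s4.
The presented braid s2 s1^-1 s1^-1 s1^-1 s2 s1^-1 s1^-1 s3 s1^-1 s4 on 5 strands reduces by inverse Markov moves (closure unchanged at each step):
  Destabilize: the word has the form β·s4 where s4 occurs only as the final letter (β ∈ B_4); drop it and the last strand → 4 strands.
Reduced to β = s2 s1^-1 s1^-1 s1^-1 s2 s1^-1 s1^-1 s3 s1^-1 on 4 strands, 9 crossings.
Compute on β:
Braid: s2 s1^-1 s1^-1 s1^-1 s2 s1^-1 s1^-1 s3 s1^-1 on 4 strands, 9 crossings.
Writhe w = (#positive) - (#negative) = 3 - 6 = -3.
Enumerate smoothing states for the bracket polynomial. There are 2^9 = 512 states.
Each crossing splits two ways (0=vertical, 1=horizontal). The state's weight is A^(#A-smoothings - #B-smoothings) * d^(loops - 1).
Tabulate the states by total A-exponent and number of loops L (A-exp: L × count):
  A^9: L=8 ×1
  A^7: L=7 ×9
  A^5: L=6 ×36
  A^3: L=5 ×84
  A^1: L=4 ×126
  A^-1: L=3 ×124, L=5 ×2
  A^-3: L=2 ×75, L=4 ×9
  A^-5: L=1 ×21, L=3 ×15
  A^-7: L=2 ×8, L=4 ×1
  A^-9: L=3 ×1
Each group contributes A^e * Σ count * d^(L-1):
Powers of d = -A^2 - A^-2: d^2 = A^4 + 2 + A^-4; d^3 = -A^6 - 3*A^2 - 3*A^-2 - A^-6; d^4 = A^8 + 4*A^4 + 6 + 4*A^-4 + A^-8; d^5 = -A^10 - 5*A^6 - 10*A^2 - 10*A^-2 - 5*A^-6 - A^-10; d^6 = A^12 + 6*A^8 + 15*A^4 + 20 + 15*A^-4 + 6*A^-8 + A^-12; d^7 = -A^14 - 7*A^10 - 21*A^6 - 35*A^2 - 35*A^-2 - 21*A^-6 - 7*A^-10 - A^-14.
  A^9 * (d^7) = -A^23 - 7*A^19 - 21*A^15 - 35*A^11 - 35*A^7 - 21*A^3 - 7*A^-1 - A^-5
  A^7 * (9*d^6) = 9*A^19 + 54*A^15 + 135*A^11 + 180*A^7 + 135*A^3 + 54*A^-1 + 9*A^-5
  A^5 * (36*d^5) = -36*A^15 - 180*A^11 - 360*A^7 - 360*A^3 - 180*A^-1 - 36*A^-5
  A^3 * (84*d^4) = 84*A^11 + 336*A^7 + 504*A^3 + 336*A^-1 + 84*A^-5
  A^1 * (126*d^3) = -126*A^7 - 378*A^3 - 378*A^-1 - 126*A^-5
  A^-1 * (124*d^2 + 2*d^4) = 2*A^7 + 132*A^3 + 260*A^-1 + 132*A^-5 + 2*A^-9
  A^-3 * (75*d + 9*d^3) = -9*A^3 - 102*A^-1 - 102*A^-5 - 9*A^-9
  A^-5 * (21 + 15*d^2) = 15*A^-1 + 51*A^-5 + 15*A^-9
  A^-7 * (8*d + d^3) = -A^-1 - 11*A^-5 - 11*A^-9 - A^-13
  A^-9 * (d^2) = A^-5 + 2*A^-9 + A^-13
Summing the groups: <K> = -A^23 + 2*A^19 - 3*A^15 + 4*A^11 - 3*A^7 + 3*A^3 - 3*A^-1 + A^-5 - A^-9
Normalise by the writhe: (-A^3)^(-w) = (-A^3)^(3) = -A^9, so f(A) = -A^9 * <K> = A^32 - 2*A^28 + 3*A^24 - 4*A^20 + 3*A^16 - 3*A^12 + 3*A^8 - A^4 + 1.
Substitute A = t^(-1/4), i.e. A^e → t^(-e/4): V(t) = 1 - t^-1 + 3*t^-2 - 3*t^-3 + 3*t^-4 - 4*t^-5 + 3*t^-6 - 2*t^-7 + t^-8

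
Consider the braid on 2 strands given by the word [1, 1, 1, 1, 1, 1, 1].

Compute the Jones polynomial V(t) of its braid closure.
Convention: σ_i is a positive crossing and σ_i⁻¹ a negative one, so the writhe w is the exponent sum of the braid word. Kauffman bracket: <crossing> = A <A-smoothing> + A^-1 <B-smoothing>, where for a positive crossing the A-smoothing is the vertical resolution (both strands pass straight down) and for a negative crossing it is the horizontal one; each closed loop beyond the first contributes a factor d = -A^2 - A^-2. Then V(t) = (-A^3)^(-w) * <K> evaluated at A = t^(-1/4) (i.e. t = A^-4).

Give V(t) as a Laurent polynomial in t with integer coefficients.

-t^10 + t^9 - t^8 + t^7 - t^6 + t^5 + t^3

Derivation:
Braid: s1 s1 s1 s1 s1 s1 s1 on 2 strands, 7 crossings.
Writhe w = (#positive) - (#negative) = 7 - 0 = 7.
Computing the Kauffman bracket via state sum. There are 2^7 = 128 states.
Smooth each crossing (0=||, 1=⌣⌢); contribution A^(Σ sign_k(1-2s_k)) * d^(L-1).
Tabulate the states by total A-exponent and number of loops L (A-exp: L × count):
  A^7: L=2 ×1
  A^5: L=1 ×7
  A^3: L=2 ×21
  A^1: L=3 ×35
  A^-1: L=4 ×35
  A^-3: L=5 ×21
  A^-5: L=6 ×7
  A^-7: L=7 ×1
Each group contributes A^e * Σ count * d^(L-1):
Powers of d = -A^2 - A^-2: d^2 = A^4 + 2 + A^-4; d^3 = -A^6 - 3*A^2 - 3*A^-2 - A^-6; d^4 = A^8 + 4*A^4 + 6 + 4*A^-4 + A^-8; d^5 = -A^10 - 5*A^6 - 10*A^2 - 10*A^-2 - 5*A^-6 - A^-10; d^6 = A^12 + 6*A^8 + 15*A^4 + 20 + 15*A^-4 + 6*A^-8 + A^-12.
  A^7 * (d) = -A^9 - A^5
  A^5 * (7) = 7*A^5
  A^3 * (21*d) = -21*A^5 - 21*A
  A^1 * (35*d^2) = 35*A^5 + 70*A + 35*A^-3
  A^-1 * (35*d^3) = -35*A^5 - 105*A - 105*A^-3 - 35*A^-7
  A^-3 * (21*d^4) = 21*A^5 + 84*A + 126*A^-3 + 84*A^-7 + 21*A^-11
  A^-5 * (7*d^5) = -7*A^5 - 35*A - 70*A^-3 - 70*A^-7 - 35*A^-11 - 7*A^-15
  A^-7 * (d^6) = A^5 + 6*A + 15*A^-3 + 20*A^-7 + 15*A^-11 + 6*A^-15 + A^-19
Summing the groups: <K> = -A^9 - A + A^-3 - A^-7 + A^-11 - A^-15 + A^-19
Normalise by the writhe: (-A^3)^(-w) = (-A^3)^(-7) = -A^-21, so f(A) = -A^-21 * <K> = A^-12 + A^-20 - A^-24 + A^-28 - A^-32 + A^-36 - A^-40.
Substitute A = t^(-1/4), i.e. A^e → t^(-e/4): V(t) = -t^10 + t^9 - t^8 + t^7 - t^6 + t^5 + t^3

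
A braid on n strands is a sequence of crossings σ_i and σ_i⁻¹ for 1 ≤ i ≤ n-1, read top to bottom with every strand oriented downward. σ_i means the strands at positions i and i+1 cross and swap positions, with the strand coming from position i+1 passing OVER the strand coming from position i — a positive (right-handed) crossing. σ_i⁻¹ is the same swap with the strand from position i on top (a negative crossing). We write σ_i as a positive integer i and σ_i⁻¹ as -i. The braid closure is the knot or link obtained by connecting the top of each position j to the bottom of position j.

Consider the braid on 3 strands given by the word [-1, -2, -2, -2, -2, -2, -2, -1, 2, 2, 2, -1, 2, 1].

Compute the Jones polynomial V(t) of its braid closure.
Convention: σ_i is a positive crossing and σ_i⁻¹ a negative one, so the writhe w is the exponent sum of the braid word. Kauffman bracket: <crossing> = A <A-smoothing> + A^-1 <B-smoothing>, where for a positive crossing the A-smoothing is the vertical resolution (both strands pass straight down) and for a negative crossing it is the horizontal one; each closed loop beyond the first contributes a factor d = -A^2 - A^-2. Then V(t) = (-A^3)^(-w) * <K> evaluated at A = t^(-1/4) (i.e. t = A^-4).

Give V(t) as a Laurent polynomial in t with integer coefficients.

-1 + 2*t^-1 - 2*t^-2 + 4*t^-3 - 3*t^-4 + 3*t^-5 - 2*t^-6 + t^-7 - t^-8

Derivation:
The presented braid s1^-1 s2^-1 s2^-1 s2^-1 s2^-1 s2^-1 s2^-1 s1^-1 s2 s2 s2 s1^-1 s2 s1 on 3 strands reduces by inverse Markov moves (closure unchanged at each step):
  Deconjugate: the word is γ·β·γ⁻¹ with γ = s1^-1 s2^-1 (prefix) and γ⁻¹ = s2 s1 (suffix); strip both.
Reduced to β = s2^-1 s2^-1 s2^-1 s2^-1 s2^-1 s1^-1 s2 s2 s2 s1^-1 on 3 strands, 10 crossings.
Compute on β:
Braid: s2^-1 s2^-1 s2^-1 s2^-1 s2^-1 s1^-1 s2 s2 s2 s1^-1 on 3 strands, 10 crossings.
Writhe w = (#positive) - (#negative) = 3 - 7 = -4.
Computing the Kauffman bracket via state sum. There are 2^10 = 1024 states.
For each crossing: s=0 is the vertical smoothing, s=1 horizontal. Crossing k contributes A^(sign_k * (1 - 2*s_k)); loop factor d = -A^2 - A^-2.
Tabulate the states by total A-exponent and number of loops L (A-exp: L × count):
  A^10: L=6 ×1
  A^8: L=5 ×10
  A^6: L=4 ×35, L=6 ×10
  A^4: L=3 ×60, L=5 ×50, L=7 ×10
  A^2: L=2 ×55, L=4 ×100, L=6 ×50, L=8 ×5
  A^0: L=1 ×25, L=3 ×101, L=5 ×100, L=7 ×25, L=9 ×1
  A^-2: L=2 ×55, L=4 ×100, L=6 ×50, L=8 ×5
  A^-4: L=1 ×6, L=3 ×54, L=5 ×50, L=7 ×10
  A^-6: L=2 ×9, L=4 ×26, L=6 ×10
  A^-8: L=3 ×5, L=5 ×5
  A^-10: L=4 ×1
Each group contributes A^e * Σ count * d^(L-1):
Powers of d = -A^2 - A^-2: d^2 = A^4 + 2 + A^-4; d^3 = -A^6 - 3*A^2 - 3*A^-2 - A^-6; d^4 = A^8 + 4*A^4 + 6 + 4*A^-4 + A^-8; d^5 = -A^10 - 5*A^6 - 10*A^2 - 10*A^-2 - 5*A^-6 - A^-10; d^6 = A^12 + 6*A^8 + 15*A^4 + 20 + 15*A^-4 + 6*A^-8 + A^-12; d^7 = -A^14 - 7*A^10 - 21*A^6 - 35*A^2 - 35*A^-2 - 21*A^-6 - 7*A^-10 - A^-14; d^8 = A^16 + 8*A^12 + 28*A^8 + 56*A^4 + 70 + 56*A^-4 + 28*A^-8 + 8*A^-12 + A^-16.
  A^10 * (d^5) = -A^20 - 5*A^16 - 10*A^12 - 10*A^8 - 5*A^4 - 1
  A^8 * (10*d^4) = 10*A^16 + 40*A^12 + 60*A^8 + 40*A^4 + 10
  A^6 * (35*d^3 + 10*d^5) = -10*A^16 - 85*A^12 - 205*A^8 - 205*A^4 - 85 - 10*A^-4
  A^4 * (60*d^2 + 50*d^4 + 10*d^6) = 10*A^16 + 110*A^12 + 410*A^8 + 620*A^4 + 410 + 110*A^-4 + 10*A^-8
  A^2 * (55*d + 100*d^3 + 50*d^5 + 5*d^7) = -5*A^16 - 85*A^12 - 455*A^8 - 1030*A^4 - 1030 - 455*A^-4 - 85*A^-8 - 5*A^-12
  A^0 * (25 + 101*d^2 + 100*d^4 + 25*d^6 + d^8) = A^16 + 33*A^12 + 278*A^8 + 932*A^4 + 1397 + 932*A^-4 + 278*A^-8 + 33*A^-12 + A^-16
  A^-2 * (55*d + 100*d^3 + 50*d^5 + 5*d^7) = -5*A^12 - 85*A^8 - 455*A^4 - 1030 - 1030*A^-4 - 455*A^-8 - 85*A^-12 - 5*A^-16
  A^-4 * (6 + 54*d^2 + 50*d^4 + 10*d^6) = 10*A^8 + 110*A^4 + 404 + 614*A^-4 + 404*A^-8 + 110*A^-12 + 10*A^-16
  A^-6 * (9*d + 26*d^3 + 10*d^5) = -10*A^4 - 76 - 187*A^-4 - 187*A^-8 - 76*A^-12 - 10*A^-16
  A^-8 * (5*d^2 + 5*d^4) = 5 + 25*A^-4 + 40*A^-8 + 25*A^-12 + 5*A^-16
  A^-10 * (d^3) = -A^-4 - 3*A^-8 - 3*A^-12 - A^-16
Summing the groups: <K> = -A^20 + A^16 - 2*A^12 + 3*A^8 - 3*A^4 + 4 - 2*A^-4 + 2*A^-8 - A^-12
Normalise by the writhe: (-A^3)^(-w) = (-A^3)^(4) = A^12, so f(A) = A^12 * <K> = -A^32 + A^28 - 2*A^24 + 3*A^20 - 3*A^16 + 4*A^12 - 2*A^8 + 2*A^4 - 1.
Substitute A = t^(-1/4), i.e. A^e → t^(-e/4): V(t) = -1 + 2*t^-1 - 2*t^-2 + 4*t^-3 - 3*t^-4 + 3*t^-5 - 2*t^-6 + t^-7 - t^-8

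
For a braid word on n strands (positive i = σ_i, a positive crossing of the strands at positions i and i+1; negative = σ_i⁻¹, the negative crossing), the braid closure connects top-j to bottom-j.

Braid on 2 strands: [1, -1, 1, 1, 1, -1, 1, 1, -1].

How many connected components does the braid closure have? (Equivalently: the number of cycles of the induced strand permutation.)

Track the strand permutation on 2 strands, starting from identity.
  step 1: s1 swaps positions 1,2 -> [2 1]
  step 2: s1^-1 swaps positions 1,2 -> [1 2]
  step 3: s1 swaps positions 1,2 -> [2 1]
  step 4: s1 swaps positions 1,2 -> [1 2]
  step 5: s1 swaps positions 1,2 -> [2 1]
  step 6: s1^-1 swaps positions 1,2 -> [1 2]
  step 7: s1 swaps positions 1,2 -> [2 1]
  step 8: s1 swaps positions 1,2 -> [1 2]
  step 9: s1^-1 swaps positions 1,2 -> [2 1]
Final permutation (position -> original strand): [2 1]
Closure components = cycle count of this permutation = 1.

Answer: 1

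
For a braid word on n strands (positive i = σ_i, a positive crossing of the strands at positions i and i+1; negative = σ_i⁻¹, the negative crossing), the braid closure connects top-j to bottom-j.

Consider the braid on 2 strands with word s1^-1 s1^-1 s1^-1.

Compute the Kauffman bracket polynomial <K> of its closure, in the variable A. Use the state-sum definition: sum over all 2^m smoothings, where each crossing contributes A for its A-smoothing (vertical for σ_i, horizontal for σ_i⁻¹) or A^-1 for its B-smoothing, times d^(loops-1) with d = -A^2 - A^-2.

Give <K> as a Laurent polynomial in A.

Braid: s1^-1 s1^-1 s1^-1 on 2 strands, 3 crossings.
Writhe w = (#positive) - (#negative) = 0 - 3 = -3.
Computing the Kauffman bracket via state sum. There are 2^3 = 8 states.
For each crossing: s=0 is the vertical smoothing, s=1 horizontal. Crossing k contributes A^(sign_k * (1 - 2*s_k)); loop factor d = -A^2 - A^-2.
  state 000: A-exp=-3, loops=2, term = A^-3 * d^1
  state 001: A-exp=-1, loops=1, term = A^-1 * d^0
  state 010: A-exp=-1, loops=1, term = A^-1 * d^0
  state 011: A-exp=+1, loops=2, term = A^1 * d^1
  state 100: A-exp=-1, loops=1, term = A^-1 * d^0
  state 101: A-exp=+1, loops=2, term = A^1 * d^1
  state 110: A-exp=+1, loops=2, term = A^1 * d^1
  state 111: A-exp=+3, loops=3, term = A^3 * d^2
Collect the terms by A-exponent (count of states per loop number):
Powers of d = -A^2 - A^-2: d^2 = A^4 + 2 + A^-4.
  A^3 * (d^2) = A^7 + 2*A^3 + A^-1
  A^1 * (3*d) = -3*A^3 - 3*A^-1
  A^-1 * (3) = 3*A^-1
  A^-3 * (d) = -A^-1 - A^-5
Summing the groups: <K> = A^7 - A^3 - A^-5

Answer: A^7 - A^3 - A^-5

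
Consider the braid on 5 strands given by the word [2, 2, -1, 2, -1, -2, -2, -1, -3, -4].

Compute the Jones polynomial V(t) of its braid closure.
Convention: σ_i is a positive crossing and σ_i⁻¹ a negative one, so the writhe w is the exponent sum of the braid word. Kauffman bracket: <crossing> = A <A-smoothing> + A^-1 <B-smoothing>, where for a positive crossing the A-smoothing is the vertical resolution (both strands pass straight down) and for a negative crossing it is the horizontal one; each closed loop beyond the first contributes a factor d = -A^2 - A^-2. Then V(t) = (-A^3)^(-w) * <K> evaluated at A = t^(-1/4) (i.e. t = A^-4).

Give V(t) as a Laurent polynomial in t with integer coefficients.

-t + 2 - t^-1 + 2*t^-2 - t^-3 + t^-4 - t^-5

Derivation:
The presented braid s2 s2 s1^-1 s2 s1^-1 s2^-1 s2^-1 s1^-1 s3^-1 s4^-1 on 5 strands reduces by inverse Markov moves (closure unchanged at each step):
  Destabilize: the word has the form β·s4^-1 where s4^-1 occurs only as the final letter (β ∈ B_4); drop it and the last strand → 4 strands.
  Destabilize: the word has the form β·s3^-1 where s3^-1 occurs only as the final letter (β ∈ B_3); drop it and the last strand → 3 strands.
Reduced to β = s2 s2 s1^-1 s2 s1^-1 s2^-1 s2^-1 s1^-1 on 3 strands, 8 crossings.
Compute on β:
Braid: s2 s2 s1^-1 s2 s1^-1 s2^-1 s2^-1 s1^-1 on 3 strands, 8 crossings.
Writhe w = (#positive) - (#negative) = 3 - 5 = -2.
Computing the Kauffman bracket via state sum. There are 2^8 = 256 states.
For each crossing: s=0 is the vertical smoothing, s=1 horizontal. Crossing k contributes A^(sign_k * (1 - 2*s_k)); loop factor d = -A^2 - A^-2.
Tabulate the states by total A-exponent and number of loops L (A-exp: L × count):
  A^8: L=4 ×1
  A^6: L=3 ×8
  A^4: L=2 ×23, L=4 ×5
  A^2: L=1 ×22, L=3 ×33, L=5 ×1
  A^0: L=2 ×52, L=4 ×18
  A^-2: L=1 ×13, L=3 ×37, L=5 ×6
  A^-4: L=2 ×14, L=4 ×13, L=6 ×1
  A^-6: L=3 ×6, L=5 ×2
  A^-8: L=4 ×1
Each group contributes A^e * Σ count * d^(L-1):
Powers of d = -A^2 - A^-2: d^2 = A^4 + 2 + A^-4; d^3 = -A^6 - 3*A^2 - 3*A^-2 - A^-6; d^4 = A^8 + 4*A^4 + 6 + 4*A^-4 + A^-8; d^5 = -A^10 - 5*A^6 - 10*A^2 - 10*A^-2 - 5*A^-6 - A^-10.
  A^8 * (d^3) = -A^14 - 3*A^10 - 3*A^6 - A^2
  A^6 * (8*d^2) = 8*A^10 + 16*A^6 + 8*A^2
  A^4 * (23*d + 5*d^3) = -5*A^10 - 38*A^6 - 38*A^2 - 5*A^-2
  A^2 * (22 + 33*d^2 + d^4) = A^10 + 37*A^6 + 94*A^2 + 37*A^-2 + A^-6
  A^0 * (52*d + 18*d^3) = -18*A^6 - 106*A^2 - 106*A^-2 - 18*A^-6
  A^-2 * (13 + 37*d^2 + 6*d^4) = 6*A^6 + 61*A^2 + 123*A^-2 + 61*A^-6 + 6*A^-10
  A^-4 * (14*d + 13*d^3 + d^5) = -A^6 - 18*A^2 - 63*A^-2 - 63*A^-6 - 18*A^-10 - A^-14
  A^-6 * (6*d^2 + 2*d^4) = 2*A^2 + 14*A^-2 + 24*A^-6 + 14*A^-10 + 2*A^-14
  A^-8 * (d^3) = -A^-2 - 3*A^-6 - 3*A^-10 - A^-14
Summing the groups: <K> = -A^14 + A^10 - A^6 + 2*A^2 - A^-2 + 2*A^-6 - A^-10
Normalise by the writhe: (-A^3)^(-w) = (-A^3)^(2) = A^6, so f(A) = A^6 * <K> = -A^20 + A^16 - A^12 + 2*A^8 - A^4 + 2 - A^-4.
Substitute A = t^(-1/4), i.e. A^e → t^(-e/4): V(t) = -t + 2 - t^-1 + 2*t^-2 - t^-3 + t^-4 - t^-5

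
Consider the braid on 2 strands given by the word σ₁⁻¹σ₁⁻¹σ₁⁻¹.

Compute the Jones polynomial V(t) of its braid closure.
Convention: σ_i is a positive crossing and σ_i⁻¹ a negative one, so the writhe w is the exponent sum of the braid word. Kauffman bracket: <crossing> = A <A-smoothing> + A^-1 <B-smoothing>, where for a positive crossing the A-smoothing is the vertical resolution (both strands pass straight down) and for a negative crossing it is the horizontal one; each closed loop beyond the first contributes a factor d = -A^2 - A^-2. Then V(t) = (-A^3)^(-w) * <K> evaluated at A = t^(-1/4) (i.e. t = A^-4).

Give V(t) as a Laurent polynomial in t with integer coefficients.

t^-1 + t^-3 - t^-4

Derivation:
Braid: s1^-1 s1^-1 s1^-1 on 2 strands, 3 crossings.
Writhe w = (#positive) - (#negative) = 0 - 3 = -3.
State-sum expansion of <K>. There are 2^3 = 8 states.
Smooth each crossing (0=||, 1=⌣⌢); contribution A^(Σ sign_k(1-2s_k)) * d^(L-1).
  state 000: A-exp=-3, loops=2, term = A^-3 * d^1
  state 001: A-exp=-1, loops=1, term = A^-1 * d^0
  state 010: A-exp=-1, loops=1, term = A^-1 * d^0
  state 011: A-exp=+1, loops=2, term = A^1 * d^1
  state 100: A-exp=-1, loops=1, term = A^-1 * d^0
  state 101: A-exp=+1, loops=2, term = A^1 * d^1
  state 110: A-exp=+1, loops=2, term = A^1 * d^1
  state 111: A-exp=+3, loops=3, term = A^3 * d^2
Collect the terms by A-exponent (count of states per loop number):
Powers of d = -A^2 - A^-2: d^2 = A^4 + 2 + A^-4.
  A^3 * (d^2) = A^7 + 2*A^3 + A^-1
  A^1 * (3*d) = -3*A^3 - 3*A^-1
  A^-1 * (3) = 3*A^-1
  A^-3 * (d) = -A^-1 - A^-5
Summing the groups: <K> = A^7 - A^3 - A^-5
Normalise by the writhe: (-A^3)^(-w) = (-A^3)^(3) = -A^9, so f(A) = -A^9 * <K> = -A^16 + A^12 + A^4.
Substitute A = t^(-1/4), i.e. A^e → t^(-e/4): V(t) = t^-1 + t^-3 - t^-4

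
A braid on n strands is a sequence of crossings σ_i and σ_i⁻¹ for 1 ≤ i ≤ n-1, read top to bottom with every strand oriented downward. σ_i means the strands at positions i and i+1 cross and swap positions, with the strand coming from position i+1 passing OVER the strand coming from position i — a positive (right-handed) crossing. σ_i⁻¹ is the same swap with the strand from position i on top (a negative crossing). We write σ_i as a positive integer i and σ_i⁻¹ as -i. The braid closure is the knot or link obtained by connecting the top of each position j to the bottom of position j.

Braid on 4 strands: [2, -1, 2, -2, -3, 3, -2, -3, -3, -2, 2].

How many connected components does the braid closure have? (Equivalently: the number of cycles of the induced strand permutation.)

3

Derivation:
Track the strand permutation on 4 strands, starting from identity.
  step 1: s2 swaps positions 2,3 -> [1 3 2 4]
  step 2: s1^-1 swaps positions 1,2 -> [3 1 2 4]
  step 3: s2 swaps positions 2,3 -> [3 2 1 4]
  step 4: s2^-1 swaps positions 2,3 -> [3 1 2 4]
  step 5: s3^-1 swaps positions 3,4 -> [3 1 4 2]
  step 6: s3 swaps positions 3,4 -> [3 1 2 4]
  step 7: s2^-1 swaps positions 2,3 -> [3 2 1 4]
  step 8: s3^-1 swaps positions 3,4 -> [3 2 4 1]
  step 9: s3^-1 swaps positions 3,4 -> [3 2 1 4]
  step 10: s2^-1 swaps positions 2,3 -> [3 1 2 4]
  step 11: s2 swaps positions 2,3 -> [3 2 1 4]
Final permutation (position -> original strand): [3 2 1 4]
Closure components = cycle count of this permutation = 3.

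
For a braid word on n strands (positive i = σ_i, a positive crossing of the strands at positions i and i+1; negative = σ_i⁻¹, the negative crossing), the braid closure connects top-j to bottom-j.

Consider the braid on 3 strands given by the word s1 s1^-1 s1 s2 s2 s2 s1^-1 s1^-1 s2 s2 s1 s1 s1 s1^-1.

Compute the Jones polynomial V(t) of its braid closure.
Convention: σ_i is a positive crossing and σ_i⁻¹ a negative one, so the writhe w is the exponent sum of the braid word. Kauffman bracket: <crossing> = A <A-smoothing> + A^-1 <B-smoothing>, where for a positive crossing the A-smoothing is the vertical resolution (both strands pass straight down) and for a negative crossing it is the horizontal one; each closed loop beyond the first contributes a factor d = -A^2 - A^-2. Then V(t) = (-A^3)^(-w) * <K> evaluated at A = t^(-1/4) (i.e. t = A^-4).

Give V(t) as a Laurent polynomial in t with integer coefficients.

t^10 - 3*t^9 + 5*t^8 - 7*t^7 + 7*t^6 - 7*t^5 + 6*t^4 - 3*t^3 + 2*t^2

Derivation:
The presented braid s1 s1^-1 s1 s2 s2 s2 s1^-1 s1^-1 s2 s2 s1 s1 s1 s1^-1 on 3 strands reduces by inverse Markov moves (closure unchanged at each step):
  Deconjugate: the word is γ·β·γ⁻¹ with γ = s1 s1^-1 (prefix) and γ⁻¹ = s1 s1^-1 (suffix); strip both.
Reduced to β = s1 s2 s2 s2 s1^-1 s1^-1 s2 s2 s1 s1 on 3 strands, 10 crossings.
Compute on β:
Braid: s1 s2 s2 s2 s1^-1 s1^-1 s2 s2 s1 s1 on 3 strands, 10 crossings.
Writhe w = (#positive) - (#negative) = 8 - 2 = 6.
Computing the Kauffman bracket via state sum. There are 2^10 = 1024 states.
Each crossing splits two ways (0=vertical, 1=horizontal). The state's weight is A^(#A-smoothings - #B-smoothings) * d^(loops - 1).
Tabulate the states by total A-exponent and number of loops L (A-exp: L × count):
  A^10: L=3 ×1
  A^8: L=2 ×7, L=4 ×3
  A^6: L=1 ×10, L=3 ×32, L=5 ×3
  A^4: L=2 ×76, L=4 ×43, L=6 ×1
  A^2: L=1 ×51, L=3 ×132, L=5 ×27
  A^0: L=2 ×135, L=4 ×109, L=6 ×8
  A^-2: L=3 ×161, L=5 ×48, L=7 ×1
  A^-4: L=4 ×109, L=6 ×11
  A^-6: L=5 ×44, L=7 ×1
  A^-8: L=6 ×10
  A^-10: L=7 ×1
Each group contributes A^e * Σ count * d^(L-1):
Powers of d = -A^2 - A^-2: d^2 = A^4 + 2 + A^-4; d^3 = -A^6 - 3*A^2 - 3*A^-2 - A^-6; d^4 = A^8 + 4*A^4 + 6 + 4*A^-4 + A^-8; d^5 = -A^10 - 5*A^6 - 10*A^2 - 10*A^-2 - 5*A^-6 - A^-10; d^6 = A^12 + 6*A^8 + 15*A^4 + 20 + 15*A^-4 + 6*A^-8 + A^-12.
  A^10 * (d^2) = A^14 + 2*A^10 + A^6
  A^8 * (7*d + 3*d^3) = -3*A^14 - 16*A^10 - 16*A^6 - 3*A^2
  A^6 * (10 + 32*d^2 + 3*d^4) = 3*A^14 + 44*A^10 + 92*A^6 + 44*A^2 + 3*A^-2
  A^4 * (76*d + 43*d^3 + d^5) = -A^14 - 48*A^10 - 215*A^6 - 215*A^2 - 48*A^-2 - A^-6
  A^2 * (51 + 132*d^2 + 27*d^4) = 27*A^10 + 240*A^6 + 477*A^2 + 240*A^-2 + 27*A^-6
  A^0 * (135*d + 109*d^3 + 8*d^5) = -8*A^10 - 149*A^6 - 542*A^2 - 542*A^-2 - 149*A^-6 - 8*A^-10
  A^-2 * (161*d^2 + 48*d^4 + d^6) = A^10 + 54*A^6 + 368*A^2 + 630*A^-2 + 368*A^-6 + 54*A^-10 + A^-14
  A^-4 * (109*d^3 + 11*d^5) = -11*A^6 - 164*A^2 - 437*A^-2 - 437*A^-6 - 164*A^-10 - 11*A^-14
  A^-6 * (44*d^4 + d^6) = A^6 + 50*A^2 + 191*A^-2 + 284*A^-6 + 191*A^-10 + 50*A^-14 + A^-18
  A^-8 * (10*d^5) = -10*A^2 - 50*A^-2 - 100*A^-6 - 100*A^-10 - 50*A^-14 - 10*A^-18
  A^-10 * (d^6) = A^2 + 6*A^-2 + 15*A^-6 + 20*A^-10 + 15*A^-14 + 6*A^-18 + A^-22
Summing the groups: <K> = 2*A^10 - 3*A^6 + 6*A^2 - 7*A^-2 + 7*A^-6 - 7*A^-10 + 5*A^-14 - 3*A^-18 + A^-22
Normalise by the writhe: (-A^3)^(-w) = (-A^3)^(-6) = A^-18, so f(A) = A^-18 * <K> = 2*A^-8 - 3*A^-12 + 6*A^-16 - 7*A^-20 + 7*A^-24 - 7*A^-28 + 5*A^-32 - 3*A^-36 + A^-40.
Substitute A = t^(-1/4), i.e. A^e → t^(-e/4): V(t) = t^10 - 3*t^9 + 5*t^8 - 7*t^7 + 7*t^6 - 7*t^5 + 6*t^4 - 3*t^3 + 2*t^2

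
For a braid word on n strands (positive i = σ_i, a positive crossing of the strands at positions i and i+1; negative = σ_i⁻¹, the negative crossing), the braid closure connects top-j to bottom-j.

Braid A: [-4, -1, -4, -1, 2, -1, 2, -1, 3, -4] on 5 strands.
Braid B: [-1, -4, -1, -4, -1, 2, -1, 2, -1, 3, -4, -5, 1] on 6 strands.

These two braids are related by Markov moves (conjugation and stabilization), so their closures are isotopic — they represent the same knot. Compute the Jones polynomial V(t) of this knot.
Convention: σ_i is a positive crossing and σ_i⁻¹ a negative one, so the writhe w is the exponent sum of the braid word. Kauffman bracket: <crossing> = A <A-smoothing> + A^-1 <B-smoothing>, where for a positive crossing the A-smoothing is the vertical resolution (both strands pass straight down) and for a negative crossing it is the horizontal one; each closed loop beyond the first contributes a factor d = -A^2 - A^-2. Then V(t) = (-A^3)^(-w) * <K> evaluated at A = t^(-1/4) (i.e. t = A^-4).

1 - t^-1 + 3*t^-2 - 4*t^-3 + 5*t^-4 - 6*t^-5 + 5*t^-6 - 4*t^-7 + 3*t^-8 - t^-9

Derivation:
Markov-equivalent braids have isotopic closures, hence identical knot invariants. Strip the Markov moves from each word to reach a common short braid β, then compute V(t) once on β.
Braid A: s4^-1 s1^-1 s4^-1 s1^-1 s2 s1^-1 s2 s1^-1 s3 s4^-1 on 5 strands has no conjugating prefix/suffix or stabilization to strip; take β = s4^-1 s1^-1 s4^-1 s1^-1 s2 s1^-1 s2 s1^-1 s3 s4^-1.
Braid B: s1^-1 s4^-1 s1^-1 s4^-1 s1^-1 s2 s1^-1 s2 s1^-1 s3 s4^-1 s5^-1 s1 on 6 strands reduces by inverse Markov moves (closure unchanged at each step):
  Deconjugate: the word is γ·β·γ⁻¹ with γ = s1^-1 (prefix) and γ⁻¹ = s1 (suffix); strip both.
  Destabilize: the word has the form β·s5^-1 where s5^-1 occurs only as the final letter (β ∈ B_5); drop it and the last strand → 5 strands.
Reduced to β = s4^-1 s1^-1 s4^-1 s1^-1 s2 s1^-1 s2 s1^-1 s3 s4^-1 on 5 strands, 10 crossings.
Both give the same β = s4^-1 s1^-1 s4^-1 s1^-1 s2 s1^-1 s2 s1^-1 s3 s4^-1 on 5 strands, so one state sum suffices:
Braid: s4^-1 s1^-1 s4^-1 s1^-1 s2 s1^-1 s2 s1^-1 s3 s4^-1 on 5 strands, 10 crossings.
Writhe w = (#positive) - (#negative) = 3 - 7 = -4.
Computing the Kauffman bracket via state sum. There are 2^10 = 1024 states.
Each crossing splits two ways (0=vertical, 1=horizontal). The state's weight is A^(#A-smoothings - #B-smoothings) * d^(loops - 1).
Tabulate the states by total A-exponent and number of loops L (A-exp: L × count):
  A^10: L=8 ×1
  A^8: L=7 ×10
  A^6: L=6 ×45
  A^4: L=5 ×118, L=7 ×2
  A^2: L=4 ×195, L=6 ×15
  A^0: L=3 ×203, L=5 ×49
  A^-2: L=2 ×123, L=4 ×85, L=6 ×2
  A^-4: L=1 ×33, L=3 ×78, L=5 ×9
  A^-6: L=2 ×29, L=4 ×16
  A^-8: L=3 ×9, L=5 ×1
  A^-10: L=4 ×1
Each group contributes A^e * Σ count * d^(L-1):
Powers of d = -A^2 - A^-2: d^2 = A^4 + 2 + A^-4; d^3 = -A^6 - 3*A^2 - 3*A^-2 - A^-6; d^4 = A^8 + 4*A^4 + 6 + 4*A^-4 + A^-8; d^5 = -A^10 - 5*A^6 - 10*A^2 - 10*A^-2 - 5*A^-6 - A^-10; d^6 = A^12 + 6*A^8 + 15*A^4 + 20 + 15*A^-4 + 6*A^-8 + A^-12; d^7 = -A^14 - 7*A^10 - 21*A^6 - 35*A^2 - 35*A^-2 - 21*A^-6 - 7*A^-10 - A^-14.
  A^10 * (d^7) = -A^24 - 7*A^20 - 21*A^16 - 35*A^12 - 35*A^8 - 21*A^4 - 7 - A^-4
  A^8 * (10*d^6) = 10*A^20 + 60*A^16 + 150*A^12 + 200*A^8 + 150*A^4 + 60 + 10*A^-4
  A^6 * (45*d^5) = -45*A^16 - 225*A^12 - 450*A^8 - 450*A^4 - 225 - 45*A^-4
  A^4 * (118*d^4 + 2*d^6) = 2*A^16 + 130*A^12 + 502*A^8 + 748*A^4 + 502 + 130*A^-4 + 2*A^-8
  A^2 * (195*d^3 + 15*d^5) = -15*A^12 - 270*A^8 - 735*A^4 - 735 - 270*A^-4 - 15*A^-8
  A^0 * (203*d^2 + 49*d^4) = 49*A^8 + 399*A^4 + 700 + 399*A^-4 + 49*A^-8
  A^-2 * (123*d + 85*d^3 + 2*d^5) = -2*A^8 - 95*A^4 - 398 - 398*A^-4 - 95*A^-8 - 2*A^-12
  A^-4 * (33 + 78*d^2 + 9*d^4) = 9*A^4 + 114 + 243*A^-4 + 114*A^-8 + 9*A^-12
  A^-6 * (29*d + 16*d^3) = -16 - 77*A^-4 - 77*A^-8 - 16*A^-12
  A^-8 * (9*d^2 + d^4) = 1 + 13*A^-4 + 24*A^-8 + 13*A^-12 + A^-16
  A^-10 * (d^3) = -A^-4 - 3*A^-8 - 3*A^-12 - A^-16
Summing the groups: <K> = -A^24 + 3*A^20 - 4*A^16 + 5*A^12 - 6*A^8 + 5*A^4 - 4 + 3*A^-4 - A^-8 + A^-12
Normalise by the writhe: (-A^3)^(-w) = (-A^3)^(4) = A^12, so f(A) = A^12 * <K> = -A^36 + 3*A^32 - 4*A^28 + 5*A^24 - 6*A^20 + 5*A^16 - 4*A^12 + 3*A^8 - A^4 + 1.
Substitute A = t^(-1/4), i.e. A^e → t^(-e/4): V(t) = 1 - t^-1 + 3*t^-2 - 4*t^-3 + 5*t^-4 - 6*t^-5 + 5*t^-6 - 4*t^-7 + 3*t^-8 - t^-9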